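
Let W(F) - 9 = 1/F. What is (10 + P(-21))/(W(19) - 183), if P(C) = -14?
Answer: 76/3305 ≈ 0.022995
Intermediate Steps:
W(F) = 9 + 1/F
(10 + P(-21))/(W(19) - 183) = (10 - 14)/((9 + 1/19) - 183) = -4/((9 + 1/19) - 183) = -4/(172/19 - 183) = -4/(-3305/19) = -4*(-19/3305) = 76/3305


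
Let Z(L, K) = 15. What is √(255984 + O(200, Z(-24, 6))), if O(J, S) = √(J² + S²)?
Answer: √(255984 + 5*√1609) ≈ 506.15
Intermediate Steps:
√(255984 + O(200, Z(-24, 6))) = √(255984 + √(200² + 15²)) = √(255984 + √(40000 + 225)) = √(255984 + √40225) = √(255984 + 5*√1609)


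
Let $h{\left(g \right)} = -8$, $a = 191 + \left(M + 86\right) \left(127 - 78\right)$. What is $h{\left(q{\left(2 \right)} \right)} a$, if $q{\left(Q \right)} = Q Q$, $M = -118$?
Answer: $11016$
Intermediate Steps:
$a = -1377$ ($a = 191 + \left(-118 + 86\right) \left(127 - 78\right) = 191 - 1568 = -1377$)
$q{\left(Q \right)} = Q^{2}$
$h{\left(q{\left(2 \right)} \right)} a = \left(-8\right) \left(-1377\right) = 11016$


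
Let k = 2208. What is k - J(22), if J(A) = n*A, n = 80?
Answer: 448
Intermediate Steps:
J(A) = 80*A
k - J(22) = 2208 - 80*22 = 2208 - 1*1760 = 2208 - 1760 = 448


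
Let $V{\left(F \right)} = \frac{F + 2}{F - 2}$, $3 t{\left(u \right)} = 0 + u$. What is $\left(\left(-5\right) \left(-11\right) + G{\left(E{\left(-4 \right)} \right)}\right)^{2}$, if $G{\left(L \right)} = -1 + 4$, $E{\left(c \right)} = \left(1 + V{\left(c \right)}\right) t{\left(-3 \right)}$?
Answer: $3364$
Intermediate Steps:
$t{\left(u \right)} = \frac{u}{3}$ ($t{\left(u \right)} = \frac{0 + u}{3} = \frac{u}{3}$)
$V{\left(F \right)} = \frac{2 + F}{-2 + F}$
$E{\left(c \right)} = -1 - \frac{2 + c}{-2 + c}$ ($E{\left(c \right)} = \left(1 + \frac{2 + c}{-2 + c}\right) \frac{1}{3} \left(-3\right) = \left(1 + \frac{2 + c}{-2 + c}\right) \left(-1\right) = -1 - \frac{2 + c}{-2 + c}$)
$G{\left(L \right)} = 3$
$\left(\left(-5\right) \left(-11\right) + G{\left(E{\left(-4 \right)} \right)}\right)^{2} = \left(\left(-5\right) \left(-11\right) + 3\right)^{2} = \left(55 + 3\right)^{2} = 58^{2} = 3364$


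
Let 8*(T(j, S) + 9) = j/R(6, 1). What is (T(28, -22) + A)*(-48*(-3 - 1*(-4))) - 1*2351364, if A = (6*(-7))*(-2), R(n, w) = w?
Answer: -2355132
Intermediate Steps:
T(j, S) = -9 + j/8 (T(j, S) = -9 + (j/1)/8 = -9 + (j*1)/8 = -9 + j/8)
A = 84 (A = -42*(-2) = 84)
(T(28, -22) + A)*(-48*(-3 - 1*(-4))) - 1*2351364 = ((-9 + (⅛)*28) + 84)*(-48*(-3 - 1*(-4))) - 1*2351364 = ((-9 + 7/2) + 84)*(-48*(-3 + 4)) - 2351364 = (-11/2 + 84)*(-48*1) - 2351364 = (157/2)*(-48) - 2351364 = -3768 - 2351364 = -2355132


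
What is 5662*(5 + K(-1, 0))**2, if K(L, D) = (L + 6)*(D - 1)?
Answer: 0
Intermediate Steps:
K(L, D) = (-1 + D)*(6 + L) (K(L, D) = (6 + L)*(-1 + D) = (-1 + D)*(6 + L))
5662*(5 + K(-1, 0))**2 = 5662*(5 + (-6 - 1*(-1) + 6*0 + 0*(-1)))**2 = 5662*(5 + (-6 + 1 + 0 + 0))**2 = 5662*(5 - 5)**2 = 5662*0**2 = 5662*0 = 0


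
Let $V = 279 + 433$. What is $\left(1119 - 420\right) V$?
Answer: $497688$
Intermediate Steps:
$V = 712$
$\left(1119 - 420\right) V = \left(1119 - 420\right) 712 = 699 \cdot 712 = 497688$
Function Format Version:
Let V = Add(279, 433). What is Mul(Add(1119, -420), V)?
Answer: 497688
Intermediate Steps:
V = 712
Mul(Add(1119, -420), V) = Mul(Add(1119, -420), 712) = Mul(699, 712) = 497688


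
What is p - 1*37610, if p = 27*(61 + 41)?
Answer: -34856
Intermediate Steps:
p = 2754 (p = 27*102 = 2754)
p - 1*37610 = 2754 - 1*37610 = 2754 - 37610 = -34856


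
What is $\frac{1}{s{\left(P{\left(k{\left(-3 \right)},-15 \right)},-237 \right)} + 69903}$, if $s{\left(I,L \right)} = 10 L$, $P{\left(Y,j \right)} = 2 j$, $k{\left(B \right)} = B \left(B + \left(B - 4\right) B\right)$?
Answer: $\frac{1}{67533} \approx 1.4808 \cdot 10^{-5}$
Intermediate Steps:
$k{\left(B \right)} = B \left(B + B \left(-4 + B\right)\right)$ ($k{\left(B \right)} = B \left(B + \left(-4 + B\right) B\right) = B \left(B + B \left(-4 + B\right)\right)$)
$\frac{1}{s{\left(P{\left(k{\left(-3 \right)},-15 \right)},-237 \right)} + 69903} = \frac{1}{10 \left(-237\right) + 69903} = \frac{1}{-2370 + 69903} = \frac{1}{67533}$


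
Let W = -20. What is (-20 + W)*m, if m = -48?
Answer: 1920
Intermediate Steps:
(-20 + W)*m = (-20 - 20)*(-48) = -40*(-48) = 1920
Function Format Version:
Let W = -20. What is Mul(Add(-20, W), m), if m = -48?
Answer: 1920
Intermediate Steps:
Mul(Add(-20, W), m) = Mul(Add(-20, -20), -48) = Mul(-40, -48) = 1920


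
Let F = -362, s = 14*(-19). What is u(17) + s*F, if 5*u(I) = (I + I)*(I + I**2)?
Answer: 491864/5 ≈ 98373.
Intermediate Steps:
s = -266
u(I) = 2*I*(I + I**2)/5 (u(I) = ((I + I)*(I + I**2))/5 = ((2*I)*(I + I**2))/5 = (2*I*(I + I**2))/5 = 2*I*(I + I**2)/5)
u(17) + s*F = (2/5)*17**2*(1 + 17) - 266*(-362) = (2/5)*289*18 + 96292 = 10404/5 + 96292 = 491864/5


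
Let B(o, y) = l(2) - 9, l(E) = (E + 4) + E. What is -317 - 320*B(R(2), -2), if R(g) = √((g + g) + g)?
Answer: 3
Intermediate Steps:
l(E) = 4 + 2*E (l(E) = (4 + E) + E = 4 + 2*E)
R(g) = √3*√g (R(g) = √(2*g + g) = √(3*g) = √3*√g)
B(o, y) = -1 (B(o, y) = (4 + 2*2) - 9 = (4 + 4) - 9 = 8 - 9 = -1)
-317 - 320*B(R(2), -2) = -317 - 320*(-1) = -317 + 320 = 3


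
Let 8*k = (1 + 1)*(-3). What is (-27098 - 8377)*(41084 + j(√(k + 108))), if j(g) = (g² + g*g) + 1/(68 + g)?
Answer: -52938652262925/36134 + 70950*√429/18067 ≈ -1.4651e+9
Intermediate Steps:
k = -¾ (k = ((1 + 1)*(-3))/8 = (2*(-3))/8 = (⅛)*(-6) = -¾ ≈ -0.75000)
j(g) = 1/(68 + g) + 2*g² (j(g) = (g² + g²) + 1/(68 + g) = 2*g² + 1/(68 + g) = 1/(68 + g) + 2*g²)
(-27098 - 8377)*(41084 + j(√(k + 108))) = (-27098 - 8377)*(41084 + (1 + 2*(√(-¾ + 108))³ + 136*(√(-¾ + 108))²)/(68 + √(-¾ + 108))) = -35475*(41084 + (1 + 2*(√(429/4))³ + 136*(√(429/4))²)/(68 + √(429/4))) = -35475*(41084 + (1 + 2*(√429/2)³ + 136*(√429/2)²)/(68 + √429/2)) = -35475*(41084 + (1 + 2*(429*√429/8) + 136*(429/4))/(68 + √429/2)) = -35475*(41084 + (1 + 429*√429/4 + 14586)/(68 + √429/2)) = -35475*(41084 + (14587 + 429*√429/4)/(68 + √429/2)) = -1457454900 - 35475*(14587 + 429*√429/4)/(68 + √429/2)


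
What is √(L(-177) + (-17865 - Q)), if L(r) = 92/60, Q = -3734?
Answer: I*√3179130/15 ≈ 118.87*I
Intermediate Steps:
L(r) = 23/15 (L(r) = 92*(1/60) = 23/15)
√(L(-177) + (-17865 - Q)) = √(23/15 + (-17865 - 1*(-3734))) = √(23/15 + (-17865 + 3734)) = √(23/15 - 14131) = √(-211942/15) = I*√3179130/15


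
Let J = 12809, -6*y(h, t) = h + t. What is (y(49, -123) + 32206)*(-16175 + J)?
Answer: -108446910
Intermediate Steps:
y(h, t) = -h/6 - t/6 (y(h, t) = -(h + t)/6 = -h/6 - t/6)
(y(49, -123) + 32206)*(-16175 + J) = ((-⅙*49 - ⅙*(-123)) + 32206)*(-16175 + 12809) = ((-49/6 + 41/2) + 32206)*(-3366) = (37/3 + 32206)*(-3366) = (96655/3)*(-3366) = -108446910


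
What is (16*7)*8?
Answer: 896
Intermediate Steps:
(16*7)*8 = 112*8 = 896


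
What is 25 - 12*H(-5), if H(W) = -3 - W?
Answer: 1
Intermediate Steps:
25 - 12*H(-5) = 25 - 12*(-3 - 1*(-5)) = 25 - 12*(-3 + 5) = 25 - 12*2 = 25 - 24 = 1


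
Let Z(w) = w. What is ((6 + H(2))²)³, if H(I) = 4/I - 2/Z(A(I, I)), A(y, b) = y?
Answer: 117649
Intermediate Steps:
H(I) = 2/I (H(I) = 4/I - 2/I = 2/I)
((6 + H(2))²)³ = ((6 + 2/2)²)³ = ((6 + 2*(½))²)³ = ((6 + 1)²)³ = (7²)³ = 49³ = 117649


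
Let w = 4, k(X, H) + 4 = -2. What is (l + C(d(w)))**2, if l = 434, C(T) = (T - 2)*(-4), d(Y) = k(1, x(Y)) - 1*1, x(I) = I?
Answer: 220900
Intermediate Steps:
k(X, H) = -6 (k(X, H) = -4 - 2 = -6)
d(Y) = -7 (d(Y) = -6 - 1*1 = -6 - 1 = -7)
C(T) = 8 - 4*T (C(T) = (-2 + T)*(-4) = 8 - 4*T)
(l + C(d(w)))**2 = (434 + (8 - 4*(-7)))**2 = (434 + (8 + 28))**2 = (434 + 36)**2 = 470**2 = 220900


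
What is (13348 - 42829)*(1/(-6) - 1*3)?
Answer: 186713/2 ≈ 93357.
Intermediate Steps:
(13348 - 42829)*(1/(-6) - 1*3) = -29481*(-1/6 - 3) = -29481*(-19/6) = 186713/2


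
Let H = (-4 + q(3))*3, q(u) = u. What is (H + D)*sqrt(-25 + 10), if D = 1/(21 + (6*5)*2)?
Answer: -242*I*sqrt(15)/81 ≈ -11.571*I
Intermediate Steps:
D = 1/81 (D = 1/(21 + 30*2) = 1/(21 + 60) = 1/81 ≈ 0.012346)
H = -3 (H = (-4 + 3)*3 = -1*3 = -3)
(H + D)*sqrt(-25 + 10) = (-3 + 1/81)*sqrt(-25 + 10) = -242*I*sqrt(15)/81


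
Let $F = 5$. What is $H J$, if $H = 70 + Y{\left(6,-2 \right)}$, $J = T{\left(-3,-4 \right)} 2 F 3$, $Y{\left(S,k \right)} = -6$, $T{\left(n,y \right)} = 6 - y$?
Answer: $19200$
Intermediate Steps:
$J = 300$ ($J = \left(6 - -4\right) 2 \cdot 5 \cdot 3 = \left(6 + 4\right) 2 \cdot 15 = 10 \cdot 2 \cdot 15 = 20 \cdot 15 = 300$)
$H = 64$ ($H = 70 - 6 = 64$)
$H J = 64 \cdot 300 = 19200$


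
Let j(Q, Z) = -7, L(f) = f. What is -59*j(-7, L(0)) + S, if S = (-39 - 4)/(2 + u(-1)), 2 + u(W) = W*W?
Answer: 370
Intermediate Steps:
u(W) = -2 + W² (u(W) = -2 + W*W = -2 + W²)
S = -43 (S = (-39 - 4)/(2 + (-2 + (-1)²)) = -43/(2 + (-2 + 1)) = -43/(2 - 1) = -43/1 = -43*1 = -43)
-59*j(-7, L(0)) + S = -59*(-7) - 43 = 413 - 43 = 370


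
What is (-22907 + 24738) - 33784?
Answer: -31953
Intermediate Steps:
(-22907 + 24738) - 33784 = 1831 - 33784 = -31953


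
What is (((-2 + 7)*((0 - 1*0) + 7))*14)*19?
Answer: 9310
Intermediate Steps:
(((-2 + 7)*((0 - 1*0) + 7))*14)*19 = ((5*((0 + 0) + 7))*14)*19 = ((5*(0 + 7))*14)*19 = ((5*7)*14)*19 = (35*14)*19 = 490*19 = 9310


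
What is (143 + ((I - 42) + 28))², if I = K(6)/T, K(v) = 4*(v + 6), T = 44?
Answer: 2047761/121 ≈ 16924.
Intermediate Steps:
K(v) = 24 + 4*v (K(v) = 4*(6 + v) = 24 + 4*v)
I = 12/11 (I = (24 + 4*6)/44 = (24 + 24)*(1/44) = 48*(1/44) = 12/11 ≈ 1.0909)
(143 + ((I - 42) + 28))² = (143 + ((12/11 - 42) + 28))² = (143 + (-450/11 + 28))² = (143 - 142/11)² = (1431/11)² = 2047761/121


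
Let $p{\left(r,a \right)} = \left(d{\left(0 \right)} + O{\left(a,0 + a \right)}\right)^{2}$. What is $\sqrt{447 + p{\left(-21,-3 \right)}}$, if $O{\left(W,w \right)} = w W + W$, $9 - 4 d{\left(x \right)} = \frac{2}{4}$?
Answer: $\frac{\sqrt{32833}}{8} \approx 22.65$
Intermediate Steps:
$d{\left(x \right)} = \frac{17}{8}$ ($d{\left(x \right)} = \frac{9}{4} - \frac{2 \cdot \frac{1}{4}}{4} = \frac{9}{4} - \frac{1}{8} = \frac{17}{8}$)
$O{\left(W,w \right)} = W + W w$ ($O{\left(W,w \right)} = W w + W = W + W w$)
$p{\left(r,a \right)} = \left(\frac{17}{8} + a \left(1 + a\right)\right)^{2}$ ($p{\left(r,a \right)} = \left(\frac{17}{8} + a \left(1 + \left(0 + a\right)\right)\right)^{2} = \left(\frac{17}{8} + a \left(1 + a\right)\right)^{2}$)
$\sqrt{447 + p{\left(-21,-3 \right)}} = \sqrt{447 + \frac{\left(17 + 8 \left(-3\right) \left(1 - 3\right)\right)^{2}}{64}} = \sqrt{447 + \frac{\left(17 + 8 \left(-3\right) \left(-2\right)\right)^{2}}{64}} = \sqrt{447 + \frac{\left(17 + 48\right)^{2}}{64}} = \sqrt{447 + \frac{65^{2}}{64}} = \sqrt{447 + \frac{1}{64} \cdot 4225} = \sqrt{447 + \frac{4225}{64}} = \sqrt{\frac{32833}{64}} = \frac{\sqrt{32833}}{8}$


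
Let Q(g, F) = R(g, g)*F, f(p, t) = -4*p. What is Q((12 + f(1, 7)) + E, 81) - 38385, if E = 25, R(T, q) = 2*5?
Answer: -37575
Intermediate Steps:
R(T, q) = 10
Q(g, F) = 10*F
Q((12 + f(1, 7)) + E, 81) - 38385 = 10*81 - 38385 = 810 - 38385 = -37575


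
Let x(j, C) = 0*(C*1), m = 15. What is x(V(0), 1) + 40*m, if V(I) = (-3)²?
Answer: 600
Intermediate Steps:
V(I) = 9
x(j, C) = 0 (x(j, C) = 0*C = 0)
x(V(0), 1) + 40*m = 0 + 40*15 = 0 + 600 = 600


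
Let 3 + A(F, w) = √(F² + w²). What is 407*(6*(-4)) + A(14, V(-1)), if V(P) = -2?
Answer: -9771 + 10*√2 ≈ -9756.9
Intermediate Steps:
A(F, w) = -3 + √(F² + w²)
407*(6*(-4)) + A(14, V(-1)) = 407*(6*(-4)) + (-3 + √(14² + (-2)²)) = 407*(-24) + (-3 + √(196 + 4)) = -9768 + (-3 + √200) = -9768 + (-3 + 10*√2) = -9771 + 10*√2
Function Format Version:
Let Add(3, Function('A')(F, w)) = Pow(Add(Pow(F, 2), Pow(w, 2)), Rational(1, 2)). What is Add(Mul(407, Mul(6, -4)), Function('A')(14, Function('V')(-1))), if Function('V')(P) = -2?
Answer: Add(-9771, Mul(10, Pow(2, Rational(1, 2)))) ≈ -9756.9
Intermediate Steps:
Function('A')(F, w) = Add(-3, Pow(Add(Pow(F, 2), Pow(w, 2)), Rational(1, 2)))
Add(Mul(407, Mul(6, -4)), Function('A')(14, Function('V')(-1))) = Add(Mul(407, Mul(6, -4)), Add(-3, Pow(Add(Pow(14, 2), Pow(-2, 2)), Rational(1, 2)))) = Add(Mul(407, -24), Add(-3, Pow(Add(196, 4), Rational(1, 2)))) = Add(-9768, Add(-3, Pow(200, Rational(1, 2)))) = Add(-9768, Add(-3, Mul(10, Pow(2, Rational(1, 2))))) = Add(-9771, Mul(10, Pow(2, Rational(1, 2))))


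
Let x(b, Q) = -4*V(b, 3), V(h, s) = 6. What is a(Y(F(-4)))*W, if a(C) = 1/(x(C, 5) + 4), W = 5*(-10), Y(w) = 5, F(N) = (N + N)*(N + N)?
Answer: 5/2 ≈ 2.5000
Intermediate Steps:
F(N) = 4*N² (F(N) = (2*N)*(2*N) = 4*N²)
x(b, Q) = -24 (x(b, Q) = -4*6 = -24)
W = -50
a(C) = -1/20 (a(C) = 1/(-24 + 4) = 1/(-20) = -1/20)
a(Y(F(-4)))*W = -1/20*(-50) = 5/2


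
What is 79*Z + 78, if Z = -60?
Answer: -4662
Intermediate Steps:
79*Z + 78 = 79*(-60) + 78 = -4740 + 78 = -4662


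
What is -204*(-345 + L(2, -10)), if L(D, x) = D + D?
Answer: 69564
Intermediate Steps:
L(D, x) = 2*D
-204*(-345 + L(2, -10)) = -204*(-345 + 2*2) = -204*(-345 + 4) = -204*(-341) = 69564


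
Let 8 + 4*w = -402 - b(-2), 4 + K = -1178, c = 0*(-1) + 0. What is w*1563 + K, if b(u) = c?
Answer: -322779/2 ≈ -1.6139e+5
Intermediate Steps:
c = 0 (c = 0 + 0 = 0)
b(u) = 0
K = -1182 (K = -4 - 1178 = -1182)
w = -205/2 (w = -2 + (-402 - 1*0)/4 = -2 + (-402 + 0)/4 = -2 + (¼)*(-402) = -2 - 201/2 = -205/2 ≈ -102.50)
w*1563 + K = -205/2*1563 - 1182 = -320415/2 - 1182 = -322779/2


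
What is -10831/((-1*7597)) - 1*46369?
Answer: -352254462/7597 ≈ -46368.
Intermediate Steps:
-10831/((-1*7597)) - 1*46369 = -10831/(-7597) - 46369 = -10831*(-1/7597) - 46369 = 10831/7597 - 46369 = -352254462/7597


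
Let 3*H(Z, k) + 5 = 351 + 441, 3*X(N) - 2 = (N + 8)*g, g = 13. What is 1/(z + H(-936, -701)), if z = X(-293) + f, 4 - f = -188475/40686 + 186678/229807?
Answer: -3116642534/3005004075173 ≈ -0.0010372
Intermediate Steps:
X(N) = 106/3 + 13*N/3 (X(N) = ⅔ + ((N + 8)*13)/3 = ⅔ + ((8 + N)*13)/3 = ⅔ + (104 + 13*N)/3 = ⅔ + (104/3 + 13*N/3) = 106/3 + 13*N/3)
f = 24372467875/3116642534 (f = 4 - (-188475/40686 + 186678/229807) = 4 - (-188475*1/40686 + 186678*(1/229807)) = 4 - (-62825/13562 + 186678/229807) = 4 - 1*(-11905897739/3116642534) = 4 + 11905897739/3116642534 = 24372467875/3116642534 ≈ 7.8201)
H(Z, k) = 787/3 (H(Z, k) = -5/3 + (351 + 441)/3 = -5/3 + (⅓)*792 = -5/3 + 264 = 787/3)
z = -11467809899777/9349927602 (z = (106/3 + (13/3)*(-293)) + 24372467875/3116642534 = (106/3 - 3809/3) + 24372467875/3116642534 = -3703/3 + 24372467875/3116642534 = -11467809899777/9349927602 ≈ -1226.5)
1/(z + H(-936, -701)) = 1/(-11467809899777/9349927602 + 787/3) = 1/(-3005004075173/3116642534) = -3116642534/3005004075173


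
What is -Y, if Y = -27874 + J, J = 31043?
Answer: -3169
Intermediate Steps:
Y = 3169 (Y = -27874 + 31043 = 3169)
-Y = -1*3169 = -3169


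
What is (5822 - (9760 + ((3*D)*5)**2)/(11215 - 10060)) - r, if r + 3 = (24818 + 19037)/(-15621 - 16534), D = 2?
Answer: 8641708034/1485561 ≈ 5817.1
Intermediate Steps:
r = -28064/6431 (r = -3 + (24818 + 19037)/(-15621 - 16534) = -3 + 43855/(-32155) = -3 + 43855*(-1/32155) = -3 - 8771/6431 = -28064/6431 ≈ -4.3639)
(5822 - (9760 + ((3*D)*5)**2)/(11215 - 10060)) - r = (5822 - (9760 + ((3*2)*5)**2)/(11215 - 10060)) - 1*(-28064/6431) = (5822 - (9760 + (6*5)**2)/1155) + 28064/6431 = (5822 - (9760 + 30**2)/1155) + 28064/6431 = (5822 - (9760 + 900)/1155) + 28064/6431 = (5822 - 10660/1155) + 28064/6431 = (5822 - 1*2132/231) + 28064/6431 = (5822 - 2132/231) + 28064/6431 = 1342750/231 + 28064/6431 = 8641708034/1485561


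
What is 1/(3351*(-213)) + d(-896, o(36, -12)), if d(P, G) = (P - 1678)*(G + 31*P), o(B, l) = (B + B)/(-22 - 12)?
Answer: 867589541583319/12133971 ≈ 7.1501e+7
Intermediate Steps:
o(B, l) = -B/17 (o(B, l) = (2*B)/(-34) = (2*B)*(-1/34) = -B/17)
d(P, G) = (-1678 + P)*(G + 31*P)
1/(3351*(-213)) + d(-896, o(36, -12)) = 1/(3351*(-213)) + (-52018*(-896) - (-1678)*36/17 + 31*(-896)² - 1/17*36*(-896)) = 1/(-713763) + (46608128 - 1678*(-36/17) + 31*802816 - 36/17*(-896)) = -1/713763 + (46608128 + 60408/17 + 24887296 + 32256/17) = -1/713763 + 1215514872/17 = 867589541583319/12133971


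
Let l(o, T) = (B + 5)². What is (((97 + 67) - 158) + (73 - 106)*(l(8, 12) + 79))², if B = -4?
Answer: 6937956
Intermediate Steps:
l(o, T) = 1 (l(o, T) = (-4 + 5)² = 1² = 1)
(((97 + 67) - 158) + (73 - 106)*(l(8, 12) + 79))² = (((97 + 67) - 158) + (73 - 106)*(1 + 79))² = ((164 - 158) - 33*80)² = (6 - 2640)² = (-2634)² = 6937956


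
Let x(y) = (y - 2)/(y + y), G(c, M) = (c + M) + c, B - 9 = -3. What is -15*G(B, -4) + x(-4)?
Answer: -477/4 ≈ -119.25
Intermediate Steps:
B = 6 (B = 9 - 3 = 6)
G(c, M) = M + 2*c (G(c, M) = (M + c) + c = M + 2*c)
x(y) = (-2 + y)/(2*y) (x(y) = (-2 + y)/((2*y)) = (-2 + y)*(1/(2*y)) = (-2 + y)/(2*y))
-15*G(B, -4) + x(-4) = -15*(-4 + 2*6) + (½)*(-2 - 4)/(-4) = -15*(-4 + 12) + (½)*(-¼)*(-6) = -15*8 + ¾ = -120 + ¾ = -477/4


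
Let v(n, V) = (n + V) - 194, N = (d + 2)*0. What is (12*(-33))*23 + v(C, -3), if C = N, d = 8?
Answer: -9305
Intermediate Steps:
N = 0 (N = (8 + 2)*0 = 10*0 = 0)
C = 0
v(n, V) = -194 + V + n (v(n, V) = (V + n) - 194 = -194 + V + n)
(12*(-33))*23 + v(C, -3) = (12*(-33))*23 + (-194 - 3 + 0) = -396*23 - 197 = -9108 - 197 = -9305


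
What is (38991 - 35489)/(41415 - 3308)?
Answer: 3502/38107 ≈ 0.091899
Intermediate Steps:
(38991 - 35489)/(41415 - 3308) = 3502/38107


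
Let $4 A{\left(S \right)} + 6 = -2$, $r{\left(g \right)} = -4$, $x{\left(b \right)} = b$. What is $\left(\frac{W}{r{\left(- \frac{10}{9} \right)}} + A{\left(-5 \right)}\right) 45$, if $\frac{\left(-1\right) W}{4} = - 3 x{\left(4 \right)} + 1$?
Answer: $-585$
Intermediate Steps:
$A{\left(S \right)} = -2$ ($A{\left(S \right)} = - \frac{3}{2} + \frac{1}{4} \left(-2\right) = - \frac{3}{2} - \frac{1}{2} = -2$)
$W = 44$ ($W = - 4 \left(\left(-3\right) 4 + 1\right) = - 4 \left(-12 + 1\right) = \left(-4\right) \left(-11\right) = 44$)
$\left(\frac{W}{r{\left(- \frac{10}{9} \right)}} + A{\left(-5 \right)}\right) 45 = \left(\frac{44}{-4} - 2\right) 45 = \left(44 \left(- \frac{1}{4}\right) - 2\right) 45 = \left(-11 - 2\right) 45 = \left(-13\right) 45 = -585$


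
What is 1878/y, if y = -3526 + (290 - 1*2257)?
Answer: -626/1831 ≈ -0.34189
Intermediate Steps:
y = -5493 (y = -3526 + (290 - 2257) = -3526 - 1967 = -5493)
1878/y = 1878/(-5493) = 1878*(-1/5493) = -626/1831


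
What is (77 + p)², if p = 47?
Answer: 15376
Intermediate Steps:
(77 + p)² = (77 + 47)² = 124² = 15376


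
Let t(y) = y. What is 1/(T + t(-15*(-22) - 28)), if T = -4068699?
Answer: -1/4068397 ≈ -2.4580e-7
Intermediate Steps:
1/(T + t(-15*(-22) - 28)) = 1/(-4068699 + (-15*(-22) - 28)) = 1/(-4068699 + (330 - 28)) = 1/(-4068699 + 302) = 1/(-4068397) = -1/4068397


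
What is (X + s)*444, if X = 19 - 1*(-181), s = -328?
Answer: -56832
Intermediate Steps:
X = 200 (X = 19 + 181 = 200)
(X + s)*444 = (200 - 328)*444 = -128*444 = -56832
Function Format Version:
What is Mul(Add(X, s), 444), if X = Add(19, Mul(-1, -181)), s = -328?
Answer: -56832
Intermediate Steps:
X = 200 (X = Add(19, 181) = 200)
Mul(Add(X, s), 444) = Mul(Add(200, -328), 444) = Mul(-128, 444) = -56832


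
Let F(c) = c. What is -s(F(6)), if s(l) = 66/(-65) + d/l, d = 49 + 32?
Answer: -1623/130 ≈ -12.485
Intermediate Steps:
d = 81
s(l) = -66/65 + 81/l (s(l) = 66/(-65) + 81/l = 66*(-1/65) + 81/l = -66/65 + 81/l)
-s(F(6)) = -(-66/65 + 81/6) = -(-66/65 + 81*(⅙)) = -(-66/65 + 27/2) = -1*1623/130 = -1623/130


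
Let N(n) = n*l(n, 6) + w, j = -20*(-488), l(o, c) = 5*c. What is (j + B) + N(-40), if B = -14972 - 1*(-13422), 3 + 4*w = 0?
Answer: 28037/4 ≈ 7009.3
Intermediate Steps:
w = -¾ (w = -¾ + (¼)*0 = -¾ + 0 = -¾ ≈ -0.75000)
j = 9760
N(n) = -¾ + 30*n (N(n) = n*(5*6) - ¾ = n*30 - ¾ = 30*n - ¾ = -¾ + 30*n)
B = -1550 (B = -14972 + 13422 = -1550)
(j + B) + N(-40) = (9760 - 1550) + (-¾ + 30*(-40)) = 8210 + (-¾ - 1200) = 8210 - 4803/4 = 28037/4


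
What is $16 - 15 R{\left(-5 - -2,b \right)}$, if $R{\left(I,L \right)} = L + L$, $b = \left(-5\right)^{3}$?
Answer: $3766$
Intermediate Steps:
$b = -125$
$R{\left(I,L \right)} = 2 L$
$16 - 15 R{\left(-5 - -2,b \right)} = 16 - 15 \cdot 2 \left(-125\right) = 16 - -3750 = 16 + 3750 = 3766$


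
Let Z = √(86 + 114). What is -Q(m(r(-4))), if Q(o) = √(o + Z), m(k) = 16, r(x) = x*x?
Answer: -√(16 + 10*√2) ≈ -5.4902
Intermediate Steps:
r(x) = x²
Z = 10*√2 (Z = √200 = 10*√2 ≈ 14.142)
Q(o) = √(o + 10*√2)
-Q(m(r(-4))) = -√(16 + 10*√2)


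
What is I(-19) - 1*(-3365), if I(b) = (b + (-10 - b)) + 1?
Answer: 3356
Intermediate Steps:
I(b) = -9 (I(b) = -10 + 1 = -9)
I(-19) - 1*(-3365) = -9 - 1*(-3365) = -9 + 3365 = 3356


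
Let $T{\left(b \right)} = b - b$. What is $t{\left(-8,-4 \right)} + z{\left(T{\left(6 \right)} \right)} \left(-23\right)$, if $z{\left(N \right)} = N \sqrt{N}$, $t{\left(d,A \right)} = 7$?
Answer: $7$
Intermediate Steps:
$T{\left(b \right)} = 0$
$z{\left(N \right)} = N^{\frac{3}{2}}$
$t{\left(-8,-4 \right)} + z{\left(T{\left(6 \right)} \right)} \left(-23\right) = 7 + 0^{\frac{3}{2}} \left(-23\right) = 7 + 0 \left(-23\right) = 7 + 0 = 7$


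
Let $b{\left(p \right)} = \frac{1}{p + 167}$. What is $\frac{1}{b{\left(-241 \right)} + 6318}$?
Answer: $\frac{74}{467531} \approx 0.00015828$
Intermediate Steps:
$b{\left(p \right)} = \frac{1}{167 + p}$
$\frac{1}{b{\left(-241 \right)} + 6318} = \frac{1}{\frac{1}{167 - 241} + 6318} = \frac{1}{\frac{1}{-74} + 6318} = \frac{1}{- \frac{1}{74} + 6318} = \frac{1}{\frac{467531}{74}} = \frac{74}{467531}$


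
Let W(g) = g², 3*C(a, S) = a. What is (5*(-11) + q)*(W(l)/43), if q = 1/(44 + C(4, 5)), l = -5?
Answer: -186925/5848 ≈ -31.964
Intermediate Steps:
C(a, S) = a/3
q = 3/136 (q = 1/(44 + (⅓)*4) = 1/(44 + 4/3) = 1/(136/3) = 3/136 ≈ 0.022059)
(5*(-11) + q)*(W(l)/43) = (5*(-11) + 3/136)*((-5)²/43) = (-55 + 3/136)*(25*(1/43)) = -7477/136*25/43 = -186925/5848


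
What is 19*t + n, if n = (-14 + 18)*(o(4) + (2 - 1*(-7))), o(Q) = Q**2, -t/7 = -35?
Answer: 4755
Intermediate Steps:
t = 245 (t = -7*(-35) = 245)
n = 100 (n = (-14 + 18)*(4**2 + (2 - 1*(-7))) = 4*(16 + (2 + 7)) = 4*(16 + 9) = 4*25 = 100)
19*t + n = 19*245 + 100 = 4655 + 100 = 4755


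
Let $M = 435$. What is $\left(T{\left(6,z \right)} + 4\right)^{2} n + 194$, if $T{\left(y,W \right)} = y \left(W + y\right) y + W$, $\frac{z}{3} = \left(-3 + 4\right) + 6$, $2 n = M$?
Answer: $\frac{432394303}{2} \approx 2.162 \cdot 10^{8}$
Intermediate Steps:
$n = \frac{435}{2}$ ($n = \frac{1}{2} \cdot 435 = \frac{435}{2} \approx 217.5$)
$z = 21$ ($z = 3 \left(\left(-3 + 4\right) + 6\right) = 3 \left(1 + 6\right) = 3 \cdot 7 = 21$)
$T{\left(y,W \right)} = W + y^{2} \left(W + y\right)$ ($T{\left(y,W \right)} = y y \left(W + y\right) + W = y^{2} \left(W + y\right) + W = W + y^{2} \left(W + y\right)$)
$\left(T{\left(6,z \right)} + 4\right)^{2} n + 194 = \left(\left(21 + 6^{3} + 21 \cdot 6^{2}\right) + 4\right)^{2} \cdot \frac{435}{2} + 194 = \left(\left(21 + 216 + 21 \cdot 36\right) + 4\right)^{2} \cdot \frac{435}{2} + 194 = \left(\left(21 + 216 + 756\right) + 4\right)^{2} \cdot \frac{435}{2} + 194 = \left(993 + 4\right)^{2} \cdot \frac{435}{2} + 194 = 997^{2} \cdot \frac{435}{2} + 194 = 994009 \cdot \frac{435}{2} + 194 = \frac{432393915}{2} + 194 = \frac{432394303}{2}$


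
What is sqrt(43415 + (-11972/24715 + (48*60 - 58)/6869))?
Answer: sqrt(1251259338469303023145)/169767335 ≈ 208.36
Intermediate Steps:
sqrt(43415 + (-11972/24715 + (48*60 - 58)/6869)) = sqrt(43415 + (-11972*1/24715 + (2880 - 58)*(1/6869))) = sqrt(43415 + (-11972/24715 + 2822*(1/6869))) = sqrt(43415 + (-11972/24715 + 2822/6869)) = sqrt(43415 - 12489938/169767335) = sqrt(7370436359087/169767335) = sqrt(1251259338469303023145)/169767335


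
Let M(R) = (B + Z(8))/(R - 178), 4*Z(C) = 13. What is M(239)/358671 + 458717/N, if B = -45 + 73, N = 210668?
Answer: 5018122087451/2304595317954 ≈ 2.1774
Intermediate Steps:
Z(C) = 13/4 (Z(C) = (¼)*13 = 13/4)
B = 28
M(R) = 125/(4*(-178 + R)) (M(R) = (28 + 13/4)/(R - 178) = 125/(4*(-178 + R)))
M(239)/358671 + 458717/N = (125/(4*(-178 + 239)))/358671 + 458717/210668 = ((125/4)/61)*(1/358671) + 458717*(1/210668) = ((125/4)*(1/61))*(1/358671) + 458717/210668 = (125/244)*(1/358671) + 458717/210668 = 125/87515724 + 458717/210668 = 5018122087451/2304595317954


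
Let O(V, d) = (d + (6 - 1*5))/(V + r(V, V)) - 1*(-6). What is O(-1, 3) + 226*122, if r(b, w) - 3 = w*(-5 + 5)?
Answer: 27580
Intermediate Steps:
r(b, w) = 3 (r(b, w) = 3 + w*(-5 + 5) = 3 + w*0 = 3 + 0 = 3)
O(V, d) = 6 + (1 + d)/(3 + V) (O(V, d) = (d + (6 - 1*5))/(V + 3) - 1*(-6) = (d + (6 - 5))/(3 + V) + 6 = (d + 1)/(3 + V) + 6 = (1 + d)/(3 + V) + 6 = 6 + (1 + d)/(3 + V))
O(-1, 3) + 226*122 = (19 + 3 + 6*(-1))/(3 - 1) + 226*122 = (19 + 3 - 6)/2 + 27572 = (½)*16 + 27572 = 8 + 27572 = 27580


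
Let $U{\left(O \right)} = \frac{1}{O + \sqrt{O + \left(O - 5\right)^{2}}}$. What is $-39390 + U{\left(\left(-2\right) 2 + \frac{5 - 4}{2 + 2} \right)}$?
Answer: $- \frac{1851327}{47} + \frac{\sqrt{1165}}{235} \approx -39390.0$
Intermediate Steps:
$U{\left(O \right)} = \frac{1}{O + \sqrt{O + \left(-5 + O\right)^{2}}}$
$-39390 + U{\left(\left(-2\right) 2 + \frac{5 - 4}{2 + 2} \right)} = -39390 + \frac{1}{\left(\left(-2\right) 2 + \frac{5 - 4}{2 + 2}\right) + \sqrt{\left(\left(-2\right) 2 + \frac{5 - 4}{2 + 2}\right) + \left(-5 - \left(4 - \frac{5 - 4}{2 + 2}\right)\right)^{2}}} = -39390 + \frac{1}{\left(-4 + 1 \cdot \frac{1}{4}\right) + \sqrt{\left(-4 + 1 \cdot \frac{1}{4}\right) + \left(-5 - \left(4 - \frac{1}{4}\right)\right)^{2}}} = -39390 + \frac{1}{\left(-4 + 1 \cdot \frac{1}{4}\right) + \sqrt{\left(-4 + 1 \cdot \frac{1}{4}\right) + \left(-5 + \left(-4 + 1 \cdot \frac{1}{4}\right)\right)^{2}}} = -39390 + \frac{1}{\left(-4 + \frac{1}{4}\right) + \sqrt{\left(-4 + \frac{1}{4}\right) + \left(-5 + \left(-4 + \frac{1}{4}\right)\right)^{2}}} = -39390 + \frac{1}{- \frac{15}{4} + \sqrt{- \frac{15}{4} + \left(-5 - \frac{15}{4}\right)^{2}}} = -39390 + \frac{1}{- \frac{15}{4} + \sqrt{- \frac{15}{4} + \left(- \frac{35}{4}\right)^{2}}} = -39390 + \frac{1}{- \frac{15}{4} + \sqrt{- \frac{15}{4} + \frac{1225}{16}}} = -39390 + \frac{1}{- \frac{15}{4} + \sqrt{\frac{1165}{16}}} = -39390 + \frac{1}{- \frac{15}{4} + \frac{\sqrt{1165}}{4}}$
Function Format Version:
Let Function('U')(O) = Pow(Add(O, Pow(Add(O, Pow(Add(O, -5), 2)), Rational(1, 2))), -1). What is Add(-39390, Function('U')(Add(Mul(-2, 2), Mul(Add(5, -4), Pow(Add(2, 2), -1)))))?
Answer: Add(Rational(-1851327, 47), Mul(Rational(1, 235), Pow(1165, Rational(1, 2)))) ≈ -39390.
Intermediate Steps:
Function('U')(O) = Pow(Add(O, Pow(Add(O, Pow(Add(-5, O), 2)), Rational(1, 2))), -1)
Add(-39390, Function('U')(Add(Mul(-2, 2), Mul(Add(5, -4), Pow(Add(2, 2), -1))))) = Add(-39390, Pow(Add(Add(Mul(-2, 2), Mul(Add(5, -4), Pow(Add(2, 2), -1))), Pow(Add(Add(Mul(-2, 2), Mul(Add(5, -4), Pow(Add(2, 2), -1))), Pow(Add(-5, Add(Mul(-2, 2), Mul(Add(5, -4), Pow(Add(2, 2), -1)))), 2)), Rational(1, 2))), -1)) = Add(-39390, Pow(Add(Add(-4, Mul(1, Pow(4, -1))), Pow(Add(Add(-4, Mul(1, Pow(4, -1))), Pow(Add(-5, Add(-4, Mul(1, Pow(4, -1)))), 2)), Rational(1, 2))), -1)) = Add(-39390, Pow(Add(Add(-4, Mul(1, Rational(1, 4))), Pow(Add(Add(-4, Mul(1, Rational(1, 4))), Pow(Add(-5, Add(-4, Mul(1, Rational(1, 4)))), 2)), Rational(1, 2))), -1)) = Add(-39390, Pow(Add(Add(-4, Rational(1, 4)), Pow(Add(Add(-4, Rational(1, 4)), Pow(Add(-5, Add(-4, Rational(1, 4))), 2)), Rational(1, 2))), -1)) = Add(-39390, Pow(Add(Rational(-15, 4), Pow(Add(Rational(-15, 4), Pow(Add(-5, Rational(-15, 4)), 2)), Rational(1, 2))), -1)) = Add(-39390, Pow(Add(Rational(-15, 4), Pow(Add(Rational(-15, 4), Pow(Rational(-35, 4), 2)), Rational(1, 2))), -1)) = Add(-39390, Pow(Add(Rational(-15, 4), Pow(Add(Rational(-15, 4), Rational(1225, 16)), Rational(1, 2))), -1)) = Add(-39390, Pow(Add(Rational(-15, 4), Pow(Rational(1165, 16), Rational(1, 2))), -1)) = Add(-39390, Pow(Add(Rational(-15, 4), Mul(Rational(1, 4), Pow(1165, Rational(1, 2)))), -1))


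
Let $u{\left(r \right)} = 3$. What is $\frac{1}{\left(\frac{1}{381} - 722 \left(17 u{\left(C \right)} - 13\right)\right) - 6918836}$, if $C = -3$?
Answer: $- \frac{381}{2646529631} \approx -1.4396 \cdot 10^{-7}$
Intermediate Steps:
$\frac{1}{\left(\frac{1}{381} - 722 \left(17 u{\left(C \right)} - 13\right)\right) - 6918836} = \frac{1}{\left(\frac{1}{381} - 722 \left(17 \cdot 3 - 13\right)\right) - 6918836} = \frac{1}{\left(\frac{1}{381} - 722 \left(51 - 13\right)\right) - 6918836} = \frac{1}{\left(\frac{1}{381} - 27436\right) - 6918836} = \frac{1}{- \frac{10453115}{381} - 6918836} = \frac{1}{- \frac{2646529631}{381}} = - \frac{381}{2646529631}$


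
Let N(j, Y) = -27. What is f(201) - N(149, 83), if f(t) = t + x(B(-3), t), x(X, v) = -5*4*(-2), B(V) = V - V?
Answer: 268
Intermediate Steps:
B(V) = 0
x(X, v) = 40 (x(X, v) = -20*(-2) = 40)
f(t) = 40 + t (f(t) = t + 40 = 40 + t)
f(201) - N(149, 83) = (40 + 201) - 1*(-27) = 241 + 27 = 268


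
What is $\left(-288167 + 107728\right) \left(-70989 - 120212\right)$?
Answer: $34500117239$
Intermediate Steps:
$\left(-288167 + 107728\right) \left(-70989 - 120212\right) = \left(-180439\right) \left(-191201\right) = 34500117239$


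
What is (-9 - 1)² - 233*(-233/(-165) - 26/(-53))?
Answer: -3002387/8745 ≈ -343.33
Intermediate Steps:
(-9 - 1)² - 233*(-233/(-165) - 26/(-53)) = (-10)² - 233*(-233*(-1/165) - 26*(-1/53)) = 100 - 233*(233/165 + 26/53) = 100 - 233*16639/8745 = 100 - 3876887/8745 = -3002387/8745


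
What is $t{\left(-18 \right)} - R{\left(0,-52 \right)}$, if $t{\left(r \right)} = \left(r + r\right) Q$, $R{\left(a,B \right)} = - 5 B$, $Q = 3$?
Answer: $-368$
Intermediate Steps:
$t{\left(r \right)} = 6 r$ ($t{\left(r \right)} = \left(r + r\right) 3 = 2 r 3 = 6 r$)
$t{\left(-18 \right)} - R{\left(0,-52 \right)} = 6 \left(-18\right) - \left(-5\right) \left(-52\right) = -108 - 260 = -368$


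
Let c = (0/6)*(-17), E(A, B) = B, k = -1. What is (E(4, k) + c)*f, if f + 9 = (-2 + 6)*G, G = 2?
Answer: 1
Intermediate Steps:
c = 0 (c = (0*(⅙))*(-17) = 0*(-17) = 0)
f = -1 (f = -9 + (-2 + 6)*2 = -9 + 4*2 = -9 + 8 = -1)
(E(4, k) + c)*f = (-1 + 0)*(-1) = -1*(-1) = 1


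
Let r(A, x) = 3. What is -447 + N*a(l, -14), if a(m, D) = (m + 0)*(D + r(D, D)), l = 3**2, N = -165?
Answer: 15888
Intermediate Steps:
l = 9
a(m, D) = m*(3 + D) (a(m, D) = (m + 0)*(D + 3) = m*(3 + D))
-447 + N*a(l, -14) = -447 - 1485*(3 - 14) = -447 - 1485*(-11) = -447 - 165*(-99) = -447 + 16335 = 15888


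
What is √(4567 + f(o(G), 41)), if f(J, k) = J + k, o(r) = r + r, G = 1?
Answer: √4610 ≈ 67.897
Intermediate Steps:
o(r) = 2*r
√(4567 + f(o(G), 41)) = √(4567 + (2*1 + 41)) = √(4567 + (2 + 41)) = √(4567 + 43) = √4610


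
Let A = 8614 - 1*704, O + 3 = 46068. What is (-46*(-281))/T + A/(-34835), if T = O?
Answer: 17180612/320934855 ≈ 0.053533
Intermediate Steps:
O = 46065 (O = -3 + 46068 = 46065)
T = 46065
A = 7910 (A = 8614 - 704 = 7910)
(-46*(-281))/T + A/(-34835) = -46*(-281)/46065 + 7910/(-34835) = 12926*(1/46065) + 7910*(-1/34835) = 12926/46065 - 1582/6967 = 17180612/320934855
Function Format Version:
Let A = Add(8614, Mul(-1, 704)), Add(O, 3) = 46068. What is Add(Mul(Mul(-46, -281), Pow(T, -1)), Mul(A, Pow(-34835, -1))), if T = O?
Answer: Rational(17180612, 320934855) ≈ 0.053533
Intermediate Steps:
O = 46065 (O = Add(-3, 46068) = 46065)
T = 46065
A = 7910 (A = Add(8614, -704) = 7910)
Add(Mul(Mul(-46, -281), Pow(T, -1)), Mul(A, Pow(-34835, -1))) = Add(Mul(Mul(-46, -281), Pow(46065, -1)), Mul(7910, Pow(-34835, -1))) = Add(Mul(12926, Rational(1, 46065)), Mul(7910, Rational(-1, 34835))) = Add(Rational(12926, 46065), Rational(-1582, 6967)) = Rational(17180612, 320934855)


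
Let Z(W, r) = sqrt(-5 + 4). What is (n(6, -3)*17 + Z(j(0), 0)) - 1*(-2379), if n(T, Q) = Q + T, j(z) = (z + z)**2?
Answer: 2430 + I ≈ 2430.0 + 1.0*I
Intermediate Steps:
j(z) = 4*z**2 (j(z) = (2*z)**2 = 4*z**2)
Z(W, r) = I (Z(W, r) = sqrt(-1) = I)
(n(6, -3)*17 + Z(j(0), 0)) - 1*(-2379) = ((-3 + 6)*17 + I) - 1*(-2379) = (3*17 + I) + 2379 = (51 + I) + 2379 = 2430 + I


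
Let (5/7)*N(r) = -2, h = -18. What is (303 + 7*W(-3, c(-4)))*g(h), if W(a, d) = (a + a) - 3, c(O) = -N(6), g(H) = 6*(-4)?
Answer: -5760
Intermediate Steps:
N(r) = -14/5 (N(r) = (7/5)*(-2) = -14/5)
g(H) = -24
c(O) = 14/5 (c(O) = -1*(-14/5) = 14/5)
W(a, d) = -3 + 2*a (W(a, d) = 2*a - 3 = -3 + 2*a)
(303 + 7*W(-3, c(-4)))*g(h) = (303 + 7*(-3 + 2*(-3)))*(-24) = (303 + 7*(-3 - 6))*(-24) = (303 + 7*(-9))*(-24) = (303 - 63)*(-24) = 240*(-24) = -5760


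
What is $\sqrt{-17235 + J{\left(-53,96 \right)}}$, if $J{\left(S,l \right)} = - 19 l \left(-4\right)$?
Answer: $i \sqrt{9939} \approx 99.695 i$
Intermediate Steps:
$J{\left(S,l \right)} = 76 l$
$\sqrt{-17235 + J{\left(-53,96 \right)}} = \sqrt{-17235 + 76 \cdot 96} = \sqrt{-17235 + 7296} = \sqrt{-9939} = i \sqrt{9939}$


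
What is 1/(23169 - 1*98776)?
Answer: -1/75607 ≈ -1.3226e-5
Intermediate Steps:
1/(23169 - 1*98776) = 1/(23169 - 98776) = 1/(-75607) = -1/75607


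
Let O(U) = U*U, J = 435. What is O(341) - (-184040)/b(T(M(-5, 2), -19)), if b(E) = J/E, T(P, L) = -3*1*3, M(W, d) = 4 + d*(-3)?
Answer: 3261725/29 ≈ 1.1247e+5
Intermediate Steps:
M(W, d) = 4 - 3*d
T(P, L) = -9 (T(P, L) = -3*3 = -9)
O(U) = U²
b(E) = 435/E
O(341) - (-184040)/b(T(M(-5, 2), -19)) = 341² - (-184040)/(435/(-9)) = 116281 - (-184040)/(435*(-⅑)) = 116281 - (-184040)/(-145/3) = 116281 - (-184040)*(-3)/145 = 116281 - 1*110424/29 = 116281 - 110424/29 = 3261725/29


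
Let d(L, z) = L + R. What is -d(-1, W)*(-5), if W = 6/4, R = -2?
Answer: -15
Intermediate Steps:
W = 3/2 (W = 6*(1/4) = 3/2 ≈ 1.5000)
d(L, z) = -2 + L (d(L, z) = L - 2 = -2 + L)
-d(-1, W)*(-5) = -(-2 - 1)*(-5) = -1*(-3)*(-5) = 3*(-5) = -15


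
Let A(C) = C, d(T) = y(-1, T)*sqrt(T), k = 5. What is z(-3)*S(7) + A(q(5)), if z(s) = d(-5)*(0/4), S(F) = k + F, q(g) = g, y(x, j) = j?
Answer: 5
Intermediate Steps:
d(T) = T**(3/2) (d(T) = T*sqrt(T) = T**(3/2))
S(F) = 5 + F
z(s) = 0 (z(s) = (-5)**(3/2)*(0/4) = (-5*I*sqrt(5))*(0*(1/4)) = -5*I*sqrt(5)*0 = 0)
z(-3)*S(7) + A(q(5)) = 0*(5 + 7) + 5 = 0*12 + 5 = 0 + 5 = 5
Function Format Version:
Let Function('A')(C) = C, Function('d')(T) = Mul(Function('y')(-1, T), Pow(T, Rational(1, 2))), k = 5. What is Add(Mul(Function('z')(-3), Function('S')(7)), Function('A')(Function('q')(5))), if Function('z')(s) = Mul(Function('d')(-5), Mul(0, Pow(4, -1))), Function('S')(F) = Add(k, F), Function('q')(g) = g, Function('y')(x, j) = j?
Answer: 5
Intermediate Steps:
Function('d')(T) = Pow(T, Rational(3, 2)) (Function('d')(T) = Mul(T, Pow(T, Rational(1, 2))) = Pow(T, Rational(3, 2)))
Function('S')(F) = Add(5, F)
Function('z')(s) = 0 (Function('z')(s) = Mul(Pow(-5, Rational(3, 2)), Mul(0, Pow(4, -1))) = Mul(Mul(-5, I, Pow(5, Rational(1, 2))), Mul(0, Rational(1, 4))) = Mul(Mul(-5, I, Pow(5, Rational(1, 2))), 0) = 0)
Add(Mul(Function('z')(-3), Function('S')(7)), Function('A')(Function('q')(5))) = Add(Mul(0, Add(5, 7)), 5) = Add(Mul(0, 12), 5) = Add(0, 5) = 5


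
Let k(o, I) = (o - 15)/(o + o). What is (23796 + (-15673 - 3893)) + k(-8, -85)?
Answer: 67703/16 ≈ 4231.4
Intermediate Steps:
k(o, I) = (-15 + o)/(2*o) (k(o, I) = (-15 + o)/((2*o)) = (-15 + o)*(1/(2*o)) = (-15 + o)/(2*o))
(23796 + (-15673 - 3893)) + k(-8, -85) = (23796 + (-15673 - 3893)) + (½)*(-15 - 8)/(-8) = (23796 - 19566) + (½)*(-⅛)*(-23) = 4230 + 23/16 = 67703/16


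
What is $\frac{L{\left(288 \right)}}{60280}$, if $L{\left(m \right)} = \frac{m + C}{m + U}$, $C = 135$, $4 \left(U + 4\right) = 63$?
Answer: $\frac{423}{18068930} \approx 2.341 \cdot 10^{-5}$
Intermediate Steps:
$U = \frac{47}{4}$ ($U = -4 + \frac{1}{4} \cdot 63 = -4 + \frac{63}{4} = \frac{47}{4} \approx 11.75$)
$L{\left(m \right)} = \frac{135 + m}{\frac{47}{4} + m}$ ($L{\left(m \right)} = \frac{m + 135}{m + \frac{47}{4}} = \frac{135 + m}{\frac{47}{4} + m}$)
$\frac{L{\left(288 \right)}}{60280} = \frac{4 \frac{1}{47 + 4 \cdot 288} \left(135 + 288\right)}{60280} = 4 \frac{1}{47 + 1152} \cdot 423 \cdot \frac{1}{60280} = 4 \cdot \frac{1}{1199} \cdot 423 \cdot \frac{1}{60280} = \frac{1692}{1199} \cdot \frac{1}{60280} = \frac{423}{18068930}$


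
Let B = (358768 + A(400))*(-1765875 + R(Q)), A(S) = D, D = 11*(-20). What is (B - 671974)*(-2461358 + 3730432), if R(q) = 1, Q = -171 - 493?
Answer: -803515805846550524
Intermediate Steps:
Q = -664
D = -220
A(S) = -220
B = -633150590952 (B = (358768 - 220)*(-1765875 + 1) = 358548*(-1765874) = -633150590952)
(B - 671974)*(-2461358 + 3730432) = (-633150590952 - 671974)*(-2461358 + 3730432) = -633151262926*1269074 = -803515805846550524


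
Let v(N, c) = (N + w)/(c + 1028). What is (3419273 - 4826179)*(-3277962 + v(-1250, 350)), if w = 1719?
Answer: 3177519125519651/689 ≈ 4.6118e+12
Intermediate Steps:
v(N, c) = (1719 + N)/(1028 + c) (v(N, c) = (N + 1719)/(c + 1028) = (1719 + N)/(1028 + c))
(3419273 - 4826179)*(-3277962 + v(-1250, 350)) = (3419273 - 4826179)*(-3277962 + (1719 - 1250)/(1028 + 350)) = -1406906*(-3277962 + 469/1378) = -1406906*(-4517031167/1378) = 3177519125519651/689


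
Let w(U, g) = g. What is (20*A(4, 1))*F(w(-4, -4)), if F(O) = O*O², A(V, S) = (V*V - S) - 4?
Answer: -14080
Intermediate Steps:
A(V, S) = -4 + V² - S (A(V, S) = (V² - S) - 4 = -4 + V² - S)
F(O) = O³
(20*A(4, 1))*F(w(-4, -4)) = (20*(-4 + 4² - 1*1))*(-4)³ = (20*(-4 + 16 - 1))*(-64) = (20*11)*(-64) = 220*(-64) = -14080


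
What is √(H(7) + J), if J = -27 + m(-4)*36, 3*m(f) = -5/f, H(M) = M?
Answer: I*√5 ≈ 2.2361*I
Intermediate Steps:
m(f) = -5/(3*f) (m(f) = (-5/f)/3 = -5/(3*f))
J = -12 (J = -27 - 5/3/(-4)*36 = -27 - 5/3*(-¼)*36 = -27 + (5/12)*36 = -27 + 15 = -12)
√(H(7) + J) = √(7 - 12) = √(-5) = I*√5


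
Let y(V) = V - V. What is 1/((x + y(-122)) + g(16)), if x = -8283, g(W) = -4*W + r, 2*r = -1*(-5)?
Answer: -2/16689 ≈ -0.00011984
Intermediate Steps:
r = 5/2 (r = (-1*(-5))/2 = (1/2)*5 = 5/2 ≈ 2.5000)
y(V) = 0
g(W) = 5/2 - 4*W (g(W) = -4*W + 5/2 = 5/2 - 4*W)
1/((x + y(-122)) + g(16)) = 1/((-8283 + 0) + (5/2 - 4*16)) = 1/(-8283 + (5/2 - 64)) = 1/(-8283 - 123/2) = 1/(-16689/2) = -2/16689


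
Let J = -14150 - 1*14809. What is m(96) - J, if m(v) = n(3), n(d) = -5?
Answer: 28954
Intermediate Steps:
m(v) = -5
J = -28959 (J = -14150 - 14809 = -28959)
m(96) - J = -5 - 1*(-28959) = -5 + 28959 = 28954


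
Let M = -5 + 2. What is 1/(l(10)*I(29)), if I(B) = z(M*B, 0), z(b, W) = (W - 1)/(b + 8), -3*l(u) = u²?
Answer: -237/100 ≈ -2.3700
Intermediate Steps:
M = -3
l(u) = -u²/3
z(b, W) = (-1 + W)/(8 + b)
I(B) = -1/(8 - 3*B) (I(B) = (-1 + 0)/(8 - 3*B) = -1/(8 - 3*B))
1/(l(10)*I(29)) = 1/((-⅓*10²)/(-8 + 3*29)) = 1/((-⅓*100)/(-8 + 87)) = 1/(-100/3/79) = 1/(-100/3*1/79) = 1/(-100/237) = -237/100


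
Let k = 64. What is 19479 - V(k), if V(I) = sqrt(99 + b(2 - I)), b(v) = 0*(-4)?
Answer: 19479 - 3*sqrt(11) ≈ 19469.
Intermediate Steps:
b(v) = 0
V(I) = 3*sqrt(11) (V(I) = sqrt(99 + 0) = sqrt(99) = 3*sqrt(11))
19479 - V(k) = 19479 - 3*sqrt(11)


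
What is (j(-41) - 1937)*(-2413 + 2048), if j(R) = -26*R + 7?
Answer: 315360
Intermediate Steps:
j(R) = 7 - 26*R
(j(-41) - 1937)*(-2413 + 2048) = ((7 - 26*(-41)) - 1937)*(-2413 + 2048) = ((7 + 1066) - 1937)*(-365) = (1073 - 1937)*(-365) = -864*(-365) = 315360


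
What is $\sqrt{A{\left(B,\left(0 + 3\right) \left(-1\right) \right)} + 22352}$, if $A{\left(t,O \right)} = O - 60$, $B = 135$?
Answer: $\sqrt{22289} \approx 149.29$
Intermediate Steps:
$A{\left(t,O \right)} = -60 + O$
$\sqrt{A{\left(B,\left(0 + 3\right) \left(-1\right) \right)} + 22352} = \sqrt{\left(-60 + \left(0 + 3\right) \left(-1\right)\right) + 22352} = \sqrt{\left(-60 + 3 \left(-1\right)\right) + 22352} = \sqrt{\left(-60 - 3\right) + 22352} = \sqrt{-63 + 22352} = \sqrt{22289}$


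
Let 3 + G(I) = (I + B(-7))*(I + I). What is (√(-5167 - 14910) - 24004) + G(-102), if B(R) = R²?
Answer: -13195 + I*√20077 ≈ -13195.0 + 141.69*I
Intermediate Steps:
G(I) = -3 + 2*I*(49 + I) (G(I) = -3 + (I + (-7)²)*(I + I) = -3 + (I + 49)*(2*I) = -3 + (49 + I)*(2*I) = -3 + 2*I*(49 + I))
(√(-5167 - 14910) - 24004) + G(-102) = (√(-5167 - 14910) - 24004) + (-3 + 2*(-102)² + 98*(-102)) = (√(-20077) - 24004) + (-3 + 2*10404 - 9996) = (I*√20077 - 24004) + (-3 + 20808 - 9996) = (-24004 + I*√20077) + 10809 = -13195 + I*√20077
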